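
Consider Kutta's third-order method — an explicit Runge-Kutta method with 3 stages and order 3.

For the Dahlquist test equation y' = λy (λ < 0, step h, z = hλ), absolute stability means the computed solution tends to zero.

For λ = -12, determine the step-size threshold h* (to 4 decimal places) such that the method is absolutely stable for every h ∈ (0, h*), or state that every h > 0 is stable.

(-2.5127,0); λ=-12 ⇒ h* = 0.2094.

With y'=λy (z=hλ):
  order 3, 3-stage ⇒ R(z)=1+z+z^2/2+z^3/6
  (e.g. R(-0.88)=0.39362, |R|=0.39362)

Solve |R(x)|<1 on ℝ⁻.
x=-0.88: |R|=0.3936
|R(-1.8)|=0.1520 |R(-1.63)|=0.0233 |R(-1)|=0.3333
Bisect:
  x_lo=-3.1932 |R|=2.5216  x_hi=-0.1955 |R|=0.8224
  mid=-1.69434 |R|=0.06963 →hi
  mid=-2.44379 |R|=0.89017 →hi
  mid=-2.81851 |R|=1.57822 →lo
  mid=-2.63115 |R|=1.20557 →lo
  mid=-2.53747 |R|=1.04112 →lo
  mid=-2.49063 |R|=0.96401 →hi
  mid=-2.51405 |R|=1.00215 →lo
  mid=-2.50234 |R|=0.98297 →hi
  mid=-2.50820 |R|=0.99254 →hi
  ...
  [-2.51277,-2.51259] ⇒ x*=-2.5127
Interval (-2.5127, 0).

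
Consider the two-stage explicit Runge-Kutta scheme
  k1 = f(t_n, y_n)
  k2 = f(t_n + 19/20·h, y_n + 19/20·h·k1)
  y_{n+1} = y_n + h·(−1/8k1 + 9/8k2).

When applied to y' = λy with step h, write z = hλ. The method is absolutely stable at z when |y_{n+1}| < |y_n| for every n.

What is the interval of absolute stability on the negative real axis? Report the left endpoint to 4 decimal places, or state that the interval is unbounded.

(-0.9357, 0).

Test eqn y'=λy, z=hλ:
  k1=λy_n ⇒ h·k1=z·y_n;  k2=λ(1+19/20z)y_n ⇒ h·k2=z(1+19/20z)y_n
  y_{n+1}/y_n = 1 − 1/8z + 9/8z(1+19/20z) = 1 + z + 171/160z²
  ⇒ R(z) = 1 + z + 171/160z².

Solve |R(x)|<1 on ℝ⁻.
x=-0.9: |R|=0.9657
R=1: x+171/160x²=0 ⇒ x=−160/171=-0.9357; min R=1−1/(4·171/160)=0.7661>−1
Confirm numerically:
  x=-0.795: |R|=0.88048 <1
  x=-0.766: |R|=0.86110 <1
  x=-0.562: |R|=0.77556 <1
  x=-0.547: |R|=0.77278 <1
  x=-1.463: |R|=1.82452 >1
  x=-1.191: |R|=1.32500 >1
Stable set (-0.9357, 0).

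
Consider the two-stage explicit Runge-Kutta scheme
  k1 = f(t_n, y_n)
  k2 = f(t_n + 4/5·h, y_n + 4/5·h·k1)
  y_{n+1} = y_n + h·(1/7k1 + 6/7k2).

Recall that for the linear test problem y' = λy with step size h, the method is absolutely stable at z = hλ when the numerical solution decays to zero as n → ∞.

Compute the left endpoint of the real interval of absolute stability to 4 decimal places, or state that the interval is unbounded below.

left endpoint -1.4583.

Set f=λy, z=hλ:
  k1=λy_n ⇒ h·k1=z·y_n;  k2=λ(1+4/5z)y_n ⇒ h·k2=z(1+4/5z)y_n
  y_{n+1}/y_n = 1 + 1/7z + 6/7z(1+4/5z) = 1 + z + 24/35z²
  R(z) = 1 + z + 24/35z².

Need |R(x)|<1, x<0.
x=-0.99: |R|=0.6821
R=1: x+24/35x²=0 ⇒ x=−35/24=-1.4583; min R=1−1/(4·24/35)=0.6354>−1
Confirm numerically:
  x=-1.344: |R|=0.89463 <1
  x=-0.726: |R|=0.63542 <1
  x=-0.588: |R|=0.64908 <1
  x=-1.947: |R|=1.65241 >1
  x=-1.671: |R|=1.24368 >1
Interval (-1.4583, 0).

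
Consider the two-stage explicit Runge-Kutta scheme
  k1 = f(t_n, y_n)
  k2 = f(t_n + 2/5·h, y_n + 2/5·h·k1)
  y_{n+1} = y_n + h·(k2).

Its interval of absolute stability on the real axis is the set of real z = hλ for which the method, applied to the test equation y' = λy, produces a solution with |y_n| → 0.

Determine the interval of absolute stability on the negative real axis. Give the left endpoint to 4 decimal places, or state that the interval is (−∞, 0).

Set f=λy, z=hλ:
  k1=λy_n ⇒ h·k1=z·y_n;  k2=λ(1+2/5z)y_n ⇒ h·k2=z(1+2/5z)y_n
  y_{n+1}/y_n = 1 + z(1+2/5z) = 1 + z + 2/5z²
  Hence R(z) = 1 + z + 2/5z².

Boundary: |R(x)|=1, x<0.
x=-1.01: |R|=0.3980
R=1: x+2/5x²=0 ⇒ x=−5/2=-2.5000; min R=1−1/(4·2/5)=0.3750>−1
Confirm numerically:
  x=-2.454: |R|=0.95485 <1
  x=-1.339: |R|=0.37817 <1
  x=-1.073: |R|=0.38753 <1
  x=-2.907: |R|=1.47326 >1
  x=-2.784: |R|=1.31626 >1
Stable set (-2.5000, 0).

z∈(-2.5000,0).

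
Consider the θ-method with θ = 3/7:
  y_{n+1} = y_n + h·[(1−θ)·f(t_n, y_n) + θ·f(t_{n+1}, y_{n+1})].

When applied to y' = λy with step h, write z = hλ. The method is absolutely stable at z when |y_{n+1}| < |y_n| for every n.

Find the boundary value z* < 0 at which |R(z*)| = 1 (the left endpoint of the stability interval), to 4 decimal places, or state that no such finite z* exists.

left endpoint -14.0000.

With y'=λy (z=hλ):
  y_{n+1} = y_n + z·[4/7·y_n + 3/7·y_{n+1}] ⇒ (1 − 3/7z)y_{n+1} = (1 + 4/7z)y_n
  R(z) = (1 + 4/7z)/(1 − 3/7z).

Find x<0 with |R(x)|<1.
x=-1.35: |R|=0.1448
R=−1: 1+4/7x = −1+3/7x ⇒ -1/7x=2 ⇒ x=2/(-1/7)=-14.0000
Confirm numerically:
  x=-13.120: |R|=0.98102 <1
  x=-9.321: |R|=0.86617 <1
  x=-7.081: |R|=0.75502 <1
  x=-14.584: |R|=1.01151 >1
  x=-14.309: |R|=1.00619 >1
  x=-14.178: |R|=1.00359 >1
So |R|<1 on (-14.0000, 0).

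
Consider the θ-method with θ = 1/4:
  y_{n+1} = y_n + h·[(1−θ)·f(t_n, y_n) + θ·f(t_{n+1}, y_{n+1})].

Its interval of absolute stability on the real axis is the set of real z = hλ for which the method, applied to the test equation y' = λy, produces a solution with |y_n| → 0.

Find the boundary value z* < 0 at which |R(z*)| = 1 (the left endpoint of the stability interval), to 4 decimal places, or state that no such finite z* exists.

z* = -4.0000.

On y'=λy, z=hλ:
  y_{n+1} = y_n + z·[3/4·y_n + 1/4·y_{n+1}] ⇒ (1 − 1/4z)y_{n+1} = (1 + 3/4z)y_n
  R(z) = (1 + 3/4z)/(1 − 1/4z).

Boundary: |R(x)|=1, x<0.
x=-0.93: |R|=0.2454
R=−1: 1+3/4x = −1+1/4x ⇒ -1/2x=2 ⇒ x=2/(-1/2)=-4.0000
Confirm numerically:
  x=-2.993: |R|=0.71200 <1
  x=-2.543: |R|=0.55464 <1
  x=-1.744: |R|=0.21448 <1
  x=-4.202: |R|=1.04926 >1
  x=-4.145: |R|=1.03560 >1
So |R|<1 on (-4.0000, 0).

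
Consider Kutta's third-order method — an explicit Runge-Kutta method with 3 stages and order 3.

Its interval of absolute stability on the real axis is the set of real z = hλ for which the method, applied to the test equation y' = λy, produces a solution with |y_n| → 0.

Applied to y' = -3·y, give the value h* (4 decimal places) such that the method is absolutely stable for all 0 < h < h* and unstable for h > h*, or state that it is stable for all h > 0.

On y'=λy, z=hλ:
  order 3, 3-stage ⇒ R(z)=1+z+z^2/2+z^3/6
  (e.g. R(-0.98)=0.34333, |R|=0.34333)

Find x<0 with |R(x)|<1.
x=-0.98: |R|=0.3433
|R(-2.23)|=0.5918 |R(-1.51)|=0.0562 |R(-1.12)|=0.2730
Bisect:
  x_lo=-3.1221 |R|=2.3205  x_hi=-0.1383 |R|=0.8709
  mid=-1.63020 |R|=0.02348 →hi
  mid=-2.37616 |R|=0.78912 →hi
  mid=-2.74915 |R|=1.43316 →lo
  mid=-2.56265 |R|=1.08397 →lo
  mid=-2.46941 |R|=0.93015 →hi
  mid=-2.51603 |R|=1.00541 →lo
  mid=-2.49272 |R|=0.96738 →hi
  mid=-2.50438 |R|=0.98629 →hi
  mid=-2.51020 |R|=0.99583 →hi
  ...
  [-2.51275,-2.51257] ⇒ x*=-2.5127
Interval (-2.5127, 0).

(-2.5127,0); λ=-3 ⇒ h* = 0.8376.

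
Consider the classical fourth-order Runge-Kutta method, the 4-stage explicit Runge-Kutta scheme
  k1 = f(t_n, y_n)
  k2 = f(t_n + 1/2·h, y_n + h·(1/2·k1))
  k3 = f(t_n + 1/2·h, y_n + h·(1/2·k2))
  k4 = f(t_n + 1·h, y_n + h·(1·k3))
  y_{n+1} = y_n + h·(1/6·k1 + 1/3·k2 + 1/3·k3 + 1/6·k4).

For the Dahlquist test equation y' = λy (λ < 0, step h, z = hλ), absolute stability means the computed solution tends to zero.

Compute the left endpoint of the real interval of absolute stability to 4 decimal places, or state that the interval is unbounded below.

Set f=λy, z=hλ:
  order 4, 4-stage ⇒ R(z)=1+z+z^2/2+z^3/6+z^4/24
  (e.g. R(-1.25)=0.30745, |R|=0.30745)

Solve |R(x)|<1 on ℝ⁻.
x=-1.25: |R|=0.3075
|R(-1.55)|=0.2711 |R(-0.92)|=0.4033 |R(-0.69)|=0.5027
Bisect:
  x_lo=-3.1057 |R|=1.6008  x_hi=-0.3943 |R|=0.6742
  mid=-1.75003 |R|=0.27881 →hi
  mid=-2.42788 |R|=0.58196 →hi
  mid=-2.76681 |R|=0.97249 →hi
  mid=-2.93627 |R|=1.25253 →lo
  mid=-2.85154 |R|=1.10456 →lo
  mid=-2.80917 |R|=1.03661 →lo
  mid=-2.78799 |R|=1.00408 →lo
  mid=-2.77740 |R|=0.98816 →hi
  mid=-2.78270 |R|=0.99609 →hi
  mid=-2.78534 |R|=1.00008 →lo
  ...
  [-2.78534,-2.78518] ⇒ x*=-2.7853
Stable set (-2.7853, 0).

z* = -2.7853.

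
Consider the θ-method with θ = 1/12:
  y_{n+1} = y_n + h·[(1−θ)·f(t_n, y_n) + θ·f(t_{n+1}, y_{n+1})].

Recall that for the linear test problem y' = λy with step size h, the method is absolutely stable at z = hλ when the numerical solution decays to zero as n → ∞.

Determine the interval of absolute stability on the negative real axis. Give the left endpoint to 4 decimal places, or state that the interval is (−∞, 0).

(-2.4000, 0).

With y'=λy (z=hλ):
  y_{n+1} = y_n + z·[11/12·y_n + 1/12·y_{n+1}] ⇒ (1 − 1/12z)y_{n+1} = (1 + 11/12z)y_n
  R(z) = (1 + 11/12z)/(1 − 1/12z).

Solve |R(x)|<1 on ℝ⁻.
x=-0.51: |R|=0.5108
R=−1: 1+11/12x = −1+1/12x ⇒ -5/6x=2 ⇒ x=2/(-5/6)=-2.4000
Confirm numerically:
  x=-2.040: |R|=0.74359 <1
  x=-1.819: |R|=0.57956 <1
  x=-1.352: |R|=0.21510 <1
  x=-1.127: |R|=0.03024 <1
  x=-2.807: |R|=1.27487 >1
  x=-2.556: |R|=1.10717 >1
Interval (-2.4000, 0).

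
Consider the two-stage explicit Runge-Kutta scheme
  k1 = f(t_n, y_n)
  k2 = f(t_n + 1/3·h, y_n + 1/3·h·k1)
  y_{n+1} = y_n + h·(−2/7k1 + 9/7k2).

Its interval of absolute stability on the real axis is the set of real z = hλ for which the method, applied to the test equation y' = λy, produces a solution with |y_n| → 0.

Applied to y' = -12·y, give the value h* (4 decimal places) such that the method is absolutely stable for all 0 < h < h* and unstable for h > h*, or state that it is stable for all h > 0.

Set f=λy, z=hλ:
  k1=λy_n ⇒ h·k1=z·y_n;  k2=λ(1+1/3z)y_n ⇒ h·k2=z(1+1/3z)y_n
  y_{n+1}/y_n = 1 − 2/7z + 9/7z(1+1/3z) = 1 + z + 3/7z²
  so R(z) = 1 + z + 3/7z².

Solve |R(x)|<1 on ℝ⁻.
x=-1.5: |R|=0.4643
R=1: x+3/7x²=0 ⇒ x=−7/3=-2.3333; min R=1−1/(4·3/7)=0.4167>−1
Confirm numerically:
  x=-2.224: |R|=0.89579 <1
  x=-1.799: |R|=0.58803 <1
  x=-1.508: |R|=0.46660 <1
  x=-2.878: |R|=1.67181 >1
  x=-2.717: |R|=1.44675 >1
Stable set (-2.3333, 0).

(-2.3333,0); λ=-12 ⇒ h* = (7/3)/12 = 0.1944.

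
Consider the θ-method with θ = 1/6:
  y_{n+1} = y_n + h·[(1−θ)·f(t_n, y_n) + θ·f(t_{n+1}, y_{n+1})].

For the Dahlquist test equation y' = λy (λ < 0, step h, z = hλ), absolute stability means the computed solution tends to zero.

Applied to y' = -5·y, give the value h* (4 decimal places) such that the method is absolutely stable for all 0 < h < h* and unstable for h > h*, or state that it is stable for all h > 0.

With y'=λy (z=hλ):
  y_{n+1} = y_n + z·[5/6·y_n + 1/6·y_{n+1}] ⇒ (1 − 1/6z)y_{n+1} = (1 + 5/6z)y_n
  Hence R(z) = (1 + 5/6z)/(1 − 1/6z).

Find x<0 with |R(x)|<1.
x=-0.93: |R|=0.1948
R=−1: 1+5/6x = −1+1/6x ⇒ -2/3x=2 ⇒ x=2/(-2/3)=-3.0000
Confirm numerically:
  x=-2.944: |R|=0.97496 <1
  x=-2.925: |R|=0.96639 <1
  x=-2.864: |R|=0.93863 <1
  x=-2.369: |R|=0.69841 <1
  x=-3.459: |R|=1.19410 >1
  x=-3.437: |R|=1.18523 >1
  x=-3.189: |R|=1.08227 >1
So |R|<1 on (-3.0000, 0).

(-3.0000,0); λ=-5 ⇒ h* = (3)/5 = 0.6000.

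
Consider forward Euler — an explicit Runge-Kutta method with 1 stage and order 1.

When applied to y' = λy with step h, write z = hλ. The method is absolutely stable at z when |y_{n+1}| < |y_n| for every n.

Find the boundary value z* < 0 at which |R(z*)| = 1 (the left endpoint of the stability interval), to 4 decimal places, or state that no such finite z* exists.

Test eqn y'=λy, z=hλ:
  order 1, 1-stage ⇒ R(z)=1+z
  (e.g. R(-1.59)=-0.59000, |R|=0.59000)

Boundary: |R(x)|=1, x<0.
x=-1.59: |R|=0.5900
|R(-2.27)|=1.2700 |R(-2.02)|=1.0200 |R(-1.41)|=0.4100
Bisect:
  x_lo=-2.7578 |R|=1.7578  x_hi=-0.2481 |R|=0.7519
  mid=-1.50293 |R|=0.50293 →hi
  mid=-2.13037 |R|=1.13037 →lo
  mid=-1.81665 |R|=0.81665 →hi
  mid=-1.97351 |R|=0.97351 →hi
  mid=-2.05194 |R|=1.05194 →lo
  mid=-2.01273 |R|=1.01273 →lo
  mid=-1.99312 |R|=0.99312 →hi
  mid=-2.00292 |R|=1.00292 →lo
  mid=-1.99802 |R|=0.99802 →hi
  ...
  [-2.00001,-1.99986] ⇒ x*=-2.0000
Stable set (-2.0000, 0).

z* = -2.0000.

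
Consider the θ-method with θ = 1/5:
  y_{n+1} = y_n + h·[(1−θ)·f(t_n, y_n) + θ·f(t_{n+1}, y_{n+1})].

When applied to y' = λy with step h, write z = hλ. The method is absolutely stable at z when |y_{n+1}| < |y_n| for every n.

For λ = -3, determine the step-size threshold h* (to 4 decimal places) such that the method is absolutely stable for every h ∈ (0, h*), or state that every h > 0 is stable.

Set f=λy, z=hλ:
  y_{n+1} = y_n + z·[4/5·y_n + 1/5·y_{n+1}] ⇒ (1 − 1/5z)y_{n+1} = (1 + 4/5z)y_n
  so R(z) = (1 + 4/5z)/(1 − 1/5z).

Boundary: |R(x)|=1, x<0.
x=-1.28: |R|=0.0191
R=−1: 1+4/5x = −1+1/5x ⇒ -3/5x=2 ⇒ x=2/(-3/5)=-3.3333
Confirm numerically:
  x=-2.600: |R|=0.71053 <1
  x=-1.931: |R|=0.39302 <1
  x=-1.340: |R|=0.05678 <1
  x=-3.687: |R|=1.12214 >1
  x=-3.586: |R|=1.08828 >1
  x=-3.386: |R|=1.01884 >1
Interval (-3.3333, 0).

(-3.3333,0); λ=-3 ⇒ h* = (10/3)/3 = 1.1111.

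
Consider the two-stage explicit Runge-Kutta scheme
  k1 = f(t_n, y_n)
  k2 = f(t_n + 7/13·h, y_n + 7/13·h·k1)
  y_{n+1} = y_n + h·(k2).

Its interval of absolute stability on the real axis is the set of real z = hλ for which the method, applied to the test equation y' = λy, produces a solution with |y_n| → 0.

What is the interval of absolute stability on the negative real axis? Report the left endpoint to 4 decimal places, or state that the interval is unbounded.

Set f=λy, z=hλ:
  k1=λy_n ⇒ h·k1=z·y_n;  k2=λ(1+7/13z)y_n ⇒ h·k2=z(1+7/13z)y_n
  y_{n+1}/y_n = 1 + z(1+7/13z) = 1 + z + 7/13z²
  R(z) = 1 + z + 7/13z².

Find x<0 with |R(x)|<1.
x=-1.76: |R|=0.9079
R=1: x+7/13x²=0 ⇒ x=−13/7=-1.8571; min R=1−1/(4·7/13)=0.5357>−1
Confirm numerically:
  x=-1.172: |R|=0.56762 <1
  x=-0.930: |R|=0.53572 <1
  x=-0.898: |R|=0.53622 <1
  x=-0.864: |R|=0.53796 <1
  x=-2.312: |R|=1.56626 >1
  x=-2.265: |R|=1.49743 >1
Interval (-1.8571, 0).

z∈(-1.8571,0).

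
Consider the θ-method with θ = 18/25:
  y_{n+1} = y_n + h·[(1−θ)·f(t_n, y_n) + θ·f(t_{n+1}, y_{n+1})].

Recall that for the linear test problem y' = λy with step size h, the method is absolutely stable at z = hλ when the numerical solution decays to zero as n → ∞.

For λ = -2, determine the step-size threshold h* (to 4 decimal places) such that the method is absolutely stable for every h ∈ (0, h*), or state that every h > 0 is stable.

On y'=λy, z=hλ:
  y_{n+1} = y_n + z·[7/25·y_n + 18/25·y_{n+1}] ⇒ (1 − 18/25z)y_{n+1} = (1 + 7/25z)y_n
  R(z) = (1 + 7/25z)/(1 − 18/25z).

Boundary: |R(x)|=1, x<0.
x=-0.77: |R|=0.5046
x=-2: |R|=0.1803
x=-10: |R|=0.2195
x=-100: |R|=0.3699
θ=18/25≥1/2 ⇒ |1+7/25x|<|1−18/25x| ∀x<0 ⇒ unbounded interval.

unbounded; (−∞, 0). Any h>0 works for λ=-2.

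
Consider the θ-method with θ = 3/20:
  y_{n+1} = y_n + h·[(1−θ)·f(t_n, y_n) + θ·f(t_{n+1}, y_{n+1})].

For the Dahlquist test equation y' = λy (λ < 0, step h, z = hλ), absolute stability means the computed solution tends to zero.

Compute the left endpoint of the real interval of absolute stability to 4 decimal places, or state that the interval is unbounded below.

Test eqn y'=λy, z=hλ:
  y_{n+1} = y_n + z·[17/20·y_n + 3/20·y_{n+1}] ⇒ (1 − 3/20z)y_{n+1} = (1 + 17/20z)y_n
  Hence R(z) = (1 + 17/20z)/(1 − 3/20z).

Solve |R(x)|<1 on ℝ⁻.
x=-1.61: |R|=0.2968
R=−1: 1+17/20x = −1+3/20x ⇒ -7/10x=2 ⇒ x=2/(-7/10)=-2.8571
Confirm numerically:
  x=-2.645: |R|=0.89368 <1
  x=-2.361: |R|=0.74353 <1
  x=-2.197: |R|=0.65244 <1
  x=-1.330: |R|=0.10880 <1
  x=-3.352: |R|=1.23050 >1
  x=-3.274: |R|=1.19569 >1
Stable set (-2.8571, 0).

left endpoint -2.8571.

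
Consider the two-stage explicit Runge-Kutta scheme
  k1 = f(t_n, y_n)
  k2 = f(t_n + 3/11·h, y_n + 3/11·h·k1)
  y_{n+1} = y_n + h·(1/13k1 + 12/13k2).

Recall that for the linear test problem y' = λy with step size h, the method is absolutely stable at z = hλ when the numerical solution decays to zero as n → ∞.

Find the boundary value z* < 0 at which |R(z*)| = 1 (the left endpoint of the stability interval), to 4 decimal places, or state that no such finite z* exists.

z* = -3.9722.

Test eqn y'=λy, z=hλ:
  k1=λy_n ⇒ h·k1=z·y_n;  k2=λ(1+3/11z)y_n ⇒ h·k2=z(1+3/11z)y_n
  y_{n+1}/y_n = 1 + 1/13z + 12/13z(1+3/11z) = 1 + z + 36/143z²
  ⇒ R(z) = 1 + z + 36/143z².

Boundary: |R(x)|=1, x<0.
x=-1.74: |R|=0.0222
R=1: x+36/143x²=0 ⇒ x=−143/36=-3.9722; min R=1−1/(4·36/143)=0.0069>−1
Confirm numerically:
  x=-2.640: |R|=0.11458 <1
  x=-1.806: |R|=0.01511 <1
  x=-1.663: |R|=0.03323 <1
  x=-4.424: |R|=1.50316 >1
  x=-4.002: |R|=1.03000 >1
Stable set (-3.9722, 0).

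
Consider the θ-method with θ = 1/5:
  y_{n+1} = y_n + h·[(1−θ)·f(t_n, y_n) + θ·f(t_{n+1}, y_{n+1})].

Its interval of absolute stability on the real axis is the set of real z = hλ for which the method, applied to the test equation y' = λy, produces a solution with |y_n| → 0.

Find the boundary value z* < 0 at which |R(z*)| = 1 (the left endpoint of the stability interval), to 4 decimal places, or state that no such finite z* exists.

z* = -3.3333.

Set f=λy, z=hλ:
  y_{n+1} = y_n + z·[4/5·y_n + 1/5·y_{n+1}] ⇒ (1 − 1/5z)y_{n+1} = (1 + 4/5z)y_n
  R(z) = (1 + 4/5z)/(1 − 1/5z).

Need |R(x)|<1, x<0.
x=-1.55: |R|=0.1832
R=−1: 1+4/5x = −1+1/5x ⇒ -3/5x=2 ⇒ x=2/(-3/5)=-3.3333
Confirm numerically:
  x=-2.934: |R|=0.84900 <1
  x=-2.894: |R|=0.83304 <1
  x=-2.517: |R|=0.67421 <1
  x=-2.371: |R|=0.60833 <1
  x=-3.688: |R|=1.12247 >1
  x=-3.656: |R|=1.11183 >1
  x=-3.547: |R|=1.07500 >1
Interval (-3.3333, 0).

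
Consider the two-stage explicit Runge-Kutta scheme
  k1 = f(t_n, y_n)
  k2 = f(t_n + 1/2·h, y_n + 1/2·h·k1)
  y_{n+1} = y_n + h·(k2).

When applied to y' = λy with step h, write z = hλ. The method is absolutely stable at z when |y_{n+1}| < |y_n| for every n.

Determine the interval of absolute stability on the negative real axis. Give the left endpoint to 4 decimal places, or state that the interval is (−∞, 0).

On y'=λy, z=hλ:
  k1=λy_n ⇒ h·k1=z·y_n;  k2=λ(1+1/2z)y_n ⇒ h·k2=z(1+1/2z)y_n
  y_{n+1}/y_n = 1 + z(1+1/2z) = 1 + z + 1/2z²
  R(z) = 1 + z + 1/2z².

Need |R(x)|<1, x<0.
x=-1.73: |R|=0.7664
R=1: x+1/2x²=0 ⇒ x=−2=-2.0000; min R=1−1/(4·1/2)=0.5000>−1
Confirm numerically:
  x=-1.476: |R|=0.61329 <1
  x=-1.462: |R|=0.60672 <1
  x=-1.349: |R|=0.56090 <1
  x=-2.545: |R|=1.69351 >1
  x=-2.208: |R|=1.22963 >1
Interval (-2.0000, 0).

(-2.0000, 0).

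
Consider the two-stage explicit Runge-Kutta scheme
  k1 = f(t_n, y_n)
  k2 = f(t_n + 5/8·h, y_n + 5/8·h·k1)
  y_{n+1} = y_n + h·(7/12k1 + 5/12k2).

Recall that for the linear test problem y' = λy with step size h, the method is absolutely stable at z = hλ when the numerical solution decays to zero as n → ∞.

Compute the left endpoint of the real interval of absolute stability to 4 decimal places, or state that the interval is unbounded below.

Set f=λy, z=hλ:
  k1=λy_n ⇒ h·k1=z·y_n;  k2=λ(1+5/8z)y_n ⇒ h·k2=z(1+5/8z)y_n
  y_{n+1}/y_n = 1 + 7/12z + 5/12z(1+5/8z) = 1 + z + 25/96z²
  ⇒ R(z) = 1 + z + 25/96z².

Solve |R(x)|<1 on ℝ⁻.
x=-1.71: |R|=0.0515
R=1: x+25/96x²=0 ⇒ x=−96/25=-3.8400; min R=1−1/(4·25/96)=0.0400>−1
Confirm numerically:
  x=-2.987: |R|=0.33648 <1
  x=-2.163: |R|=0.05538 <1
  x=-1.836: |R|=0.04184 <1
  x=-4.415: |R|=1.66110 >1
  x=-4.082: |R|=1.25725 >1
  x=-4.074: |R|=1.24826 >1
Interval (-3.8400, 0).

z* = -3.8400.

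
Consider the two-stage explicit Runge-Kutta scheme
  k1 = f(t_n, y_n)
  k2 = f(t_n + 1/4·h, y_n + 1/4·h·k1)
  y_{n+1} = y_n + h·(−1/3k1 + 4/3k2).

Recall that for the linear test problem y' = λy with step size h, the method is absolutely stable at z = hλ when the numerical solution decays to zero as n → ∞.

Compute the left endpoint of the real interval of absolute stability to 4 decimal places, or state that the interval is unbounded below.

left endpoint -3.0000.

Set f=λy, z=hλ:
  k1=λy_n ⇒ h·k1=z·y_n;  k2=λ(1+1/4z)y_n ⇒ h·k2=z(1+1/4z)y_n
  y_{n+1}/y_n = 1 − 1/3z + 4/3z(1+1/4z) = 1 + z + 1/3z²
  Hence R(z) = 1 + z + 1/3z².

Solve |R(x)|<1 on ℝ⁻.
x=-1.38: |R|=0.2548
R=1: x+1/3x²=0 ⇒ x=−3=-3.0000; min R=1−1/(4·1/3)=0.2500>−1
Confirm numerically:
  x=-2.584: |R|=0.64169 <1
  x=-2.583: |R|=0.64096 <1
  x=-2.358: |R|=0.49539 <1
  x=-1.460: |R|=0.25053 <1
  x=-3.296: |R|=1.32521 >1
  x=-3.070: |R|=1.07163 >1
Stable set (-3.0000, 0).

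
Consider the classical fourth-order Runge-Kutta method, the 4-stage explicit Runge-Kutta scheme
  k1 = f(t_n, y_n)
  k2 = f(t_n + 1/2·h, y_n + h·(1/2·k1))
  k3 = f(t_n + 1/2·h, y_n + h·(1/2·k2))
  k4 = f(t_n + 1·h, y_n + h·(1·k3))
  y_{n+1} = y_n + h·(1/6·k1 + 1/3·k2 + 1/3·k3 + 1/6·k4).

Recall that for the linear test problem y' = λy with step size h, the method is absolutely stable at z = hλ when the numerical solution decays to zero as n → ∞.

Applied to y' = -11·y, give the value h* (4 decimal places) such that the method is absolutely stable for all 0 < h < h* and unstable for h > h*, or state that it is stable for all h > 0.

Test eqn y'=λy, z=hλ:
  order 4, 4-stage ⇒ R(z)=1+z+z^2/2+z^3/6+z^4/24
  (e.g. R(-1.49)=0.27409, |R|=0.27409)

Boundary: |R(x)|=1, x<0.
x=-1.49: |R|=0.2741
|R(-2.72)|=0.9059 |R(-2.36)|=0.5266 |R(-1.34)|=0.2911
Bisect:
  x_lo=-3.2206 |R|=1.8808  x_hi=-0.1265 |R|=0.8811
  mid=-1.67358 |R|=0.27248 →hi
  mid=-2.44710 |R|=0.59888 →hi
  mid=-2.83386 |R|=1.07573 →lo
  mid=-2.64048 |R|=0.80274 →hi
  mid=-2.73717 |R|=0.92984 →hi
  mid=-2.78552 |R|=1.00034 →lo
  mid=-2.76135 |R|=0.96449 →hi
  mid=-2.77343 |R|=0.98227 →hi
  ...
  [-2.78533,-2.78514] ⇒ x*=-2.7853
Interval (-2.7853, 0).

(-2.7853,0); λ=-11 ⇒ h* = 0.2532.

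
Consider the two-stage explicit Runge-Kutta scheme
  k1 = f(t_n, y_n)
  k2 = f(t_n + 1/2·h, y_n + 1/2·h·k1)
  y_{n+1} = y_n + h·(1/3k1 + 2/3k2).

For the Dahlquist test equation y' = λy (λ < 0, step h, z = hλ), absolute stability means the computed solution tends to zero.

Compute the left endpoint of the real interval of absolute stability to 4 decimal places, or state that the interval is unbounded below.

left endpoint -3.0000.

On y'=λy, z=hλ:
  k1=λy_n ⇒ h·k1=z·y_n;  k2=λ(1+1/2z)y_n ⇒ h·k2=z(1+1/2z)y_n
  y_{n+1}/y_n = 1 + 1/3z + 2/3z(1+1/2z) = 1 + z + 1/3z²
  ⇒ R(z) = 1 + z + 1/3z².

Find x<0 with |R(x)|<1.
x=-0.39: |R|=0.6607
R=1: x+1/3x²=0 ⇒ x=−3=-3.0000; min R=1−1/(4·1/3)=0.2500>−1
Confirm numerically:
  x=-2.360: |R|=0.49653 <1
  x=-1.924: |R|=0.30993 <1
  x=-1.560: |R|=0.25120 <1
  x=-1.436: |R|=0.25137 <1
  x=-3.460: |R|=1.53053 >1
  x=-3.090: |R|=1.09270 >1
Interval (-3.0000, 0).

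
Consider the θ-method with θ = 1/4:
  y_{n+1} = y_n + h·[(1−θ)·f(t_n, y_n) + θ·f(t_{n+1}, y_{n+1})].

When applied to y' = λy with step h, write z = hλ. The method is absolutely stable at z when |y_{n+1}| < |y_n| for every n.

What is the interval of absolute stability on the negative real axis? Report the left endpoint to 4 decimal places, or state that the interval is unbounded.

On y'=λy, z=hλ:
  y_{n+1} = y_n + z·[3/4·y_n + 1/4·y_{n+1}] ⇒ (1 − 1/4z)y_{n+1} = (1 + 3/4z)y_n
  ⇒ R(z) = (1 + 3/4z)/(1 − 1/4z).

Need |R(x)|<1, x<0.
x=-1.34: |R|=0.0037
R=−1: 1+3/4x = −1+1/4x ⇒ -1/2x=2 ⇒ x=2/(-1/2)=-4.0000
Confirm numerically:
  x=-3.949: |R|=0.98717 <1
  x=-3.905: |R|=0.97596 <1
  x=-2.080: |R|=0.36842 <1
  x=-1.785: |R|=0.23423 <1
  x=-4.511: |R|=1.12008 >1
  x=-4.335: |R|=1.08038 >1
  x=-4.040: |R|=1.00995 >1
So |R|<1 on (-4.0000, 0).

(-4.0000, 0).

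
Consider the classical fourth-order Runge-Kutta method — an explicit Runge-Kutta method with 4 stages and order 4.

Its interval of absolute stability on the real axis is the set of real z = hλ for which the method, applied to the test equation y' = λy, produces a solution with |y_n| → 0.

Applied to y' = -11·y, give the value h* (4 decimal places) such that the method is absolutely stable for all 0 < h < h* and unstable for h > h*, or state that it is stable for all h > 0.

(-2.7853,0); λ=-11 ⇒ h* = 0.2532.

With y'=λy (z=hλ):
  order 4, 4-stage ⇒ R(z)=1+z+z^2/2+z^3/6+z^4/24
  (e.g. R(-0.79)=0.45611, |R|=0.45611)

Need |R(x)|<1, x<0.
x=-0.79: |R|=0.4561
|R(-3.04)|=1.4570 |R(-2.07)|=0.3592 |R(-1.34)|=0.2911
Bisect:
  x_lo=-3.4182 |R|=2.4556  x_hi=-0.2213 |R|=0.8015
  mid=-1.81975 |R|=0.28856 →hi
  mid=-2.61897 |R|=0.77685 →hi
  mid=-3.01857 |R|=1.41257 →lo
  mid=-2.81877 |R|=1.05165 →lo
  mid=-2.71887 |R|=0.90438 →hi
  mid=-2.76882 |R|=0.97544 →hi
  mid=-2.79379 |R|=1.01289 →lo
  ...
  [-2.78540,-2.78521] ⇒ x*=-2.7853
Interval (-2.7853, 0).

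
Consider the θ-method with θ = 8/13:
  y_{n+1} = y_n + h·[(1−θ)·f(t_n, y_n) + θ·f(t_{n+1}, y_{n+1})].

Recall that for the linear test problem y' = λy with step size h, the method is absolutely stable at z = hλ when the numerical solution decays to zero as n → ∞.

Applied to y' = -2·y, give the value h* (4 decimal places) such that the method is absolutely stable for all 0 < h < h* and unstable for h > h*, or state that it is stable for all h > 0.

(−∞, 0) — no finite endpoint. Any h>0 works for λ=-2.

On y'=λy, z=hλ:
  y_{n+1} = y_n + z·[5/13·y_n + 8/13·y_{n+1}] ⇒ (1 − 8/13z)y_{n+1} = (1 + 5/13z)y_n
  so R(z) = (1 + 5/13z)/(1 − 8/13z).

Solve |R(x)|<1 on ℝ⁻.
x=-0.35: |R|=0.7120
x=-2: |R|=0.1034
x=-10: |R|=0.3978
x=-100: |R|=0.5990
θ=8/13≥1/2 ⇒ |1+5/13x|<|1−8/13x| ∀x<0 ⇒ stable on all of ℝ⁻.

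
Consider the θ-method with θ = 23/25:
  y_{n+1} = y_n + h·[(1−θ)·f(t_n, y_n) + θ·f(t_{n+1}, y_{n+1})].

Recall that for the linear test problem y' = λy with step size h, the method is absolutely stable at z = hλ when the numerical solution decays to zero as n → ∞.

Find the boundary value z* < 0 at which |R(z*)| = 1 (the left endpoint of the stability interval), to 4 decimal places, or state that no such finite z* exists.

unbounded; (−∞, 0).

Test eqn y'=λy, z=hλ:
  y_{n+1} = y_n + z·[2/25·y_n + 23/25·y_{n+1}] ⇒ (1 − 23/25z)y_{n+1} = (1 + 2/25z)y_n
  ⇒ R(z) = (1 + 2/25z)/(1 − 23/25z).

Solve |R(x)|<1 on ℝ⁻.
x=-1.05: |R|=0.4659
x=-2: |R|=0.2958
x=-10: |R|=0.0196
x=-100: |R|=0.0753
θ=23/25≥1/2 ⇒ |1+2/25x|<|1−23/25x| ∀x<0 ⇒ interval (−∞,0).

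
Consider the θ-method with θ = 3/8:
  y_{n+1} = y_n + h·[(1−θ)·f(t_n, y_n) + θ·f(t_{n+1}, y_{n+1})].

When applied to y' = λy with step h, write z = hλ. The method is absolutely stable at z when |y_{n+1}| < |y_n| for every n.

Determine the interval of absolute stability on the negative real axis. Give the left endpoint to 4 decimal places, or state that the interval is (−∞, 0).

Set f=λy, z=hλ:
  y_{n+1} = y_n + z·[5/8·y_n + 3/8·y_{n+1}] ⇒ (1 − 3/8z)y_{n+1} = (1 + 5/8z)y_n
  Hence R(z) = (1 + 5/8z)/(1 − 3/8z).

Boundary: |R(x)|=1, x<0.
x=-1.25: |R|=0.1489
R=−1: 1+5/8x = −1+3/8x ⇒ -1/4x=2 ⇒ x=2/(-1/4)=-8.0000
Confirm numerically:
  x=-7.778: |R|=0.98583 <1
  x=-6.385: |R|=0.88105 <1
  x=-5.168: |R|=0.75902 <1
  x=-4.578: |R|=0.68510 <1
  x=-8.599: |R|=1.03545 >1
  x=-8.491: |R|=1.02934 >1
  x=-8.354: |R|=1.02141 >1
Interval (-8.0000, 0).

(-8.0000, 0).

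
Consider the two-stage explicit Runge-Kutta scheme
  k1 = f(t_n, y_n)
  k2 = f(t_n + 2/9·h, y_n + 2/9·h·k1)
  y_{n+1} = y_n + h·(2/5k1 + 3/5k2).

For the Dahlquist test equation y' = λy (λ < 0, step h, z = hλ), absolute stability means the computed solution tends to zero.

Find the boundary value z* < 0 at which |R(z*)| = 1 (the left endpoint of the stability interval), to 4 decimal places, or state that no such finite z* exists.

z* = -7.5000.

On y'=λy, z=hλ:
  k1=λy_n ⇒ h·k1=z·y_n;  k2=λ(1+2/9z)y_n ⇒ h·k2=z(1+2/9z)y_n
  y_{n+1}/y_n = 1 + 2/5z + 3/5z(1+2/9z) = 1 + z + 2/15z²
  R(z) = 1 + z + 2/15z².

Boundary: |R(x)|=1, x<0.
x=-0.67: |R|=0.3899
R=1: x+2/15x²=0 ⇒ x=−15/2=-7.5000; min R=1−1/(4·2/15)=-0.8750>−1
Confirm numerically:
  x=-6.418: |R|=0.07410 <1
  x=-5.169: |R|=0.60653 <1
  x=-4.379: |R|=0.82225 <1
  x=-8.027: |R|=1.56403 >1
  x=-8.020: |R|=1.55605 >1
  x=-7.737: |R|=1.24449 >1
Interval (-7.5000, 0).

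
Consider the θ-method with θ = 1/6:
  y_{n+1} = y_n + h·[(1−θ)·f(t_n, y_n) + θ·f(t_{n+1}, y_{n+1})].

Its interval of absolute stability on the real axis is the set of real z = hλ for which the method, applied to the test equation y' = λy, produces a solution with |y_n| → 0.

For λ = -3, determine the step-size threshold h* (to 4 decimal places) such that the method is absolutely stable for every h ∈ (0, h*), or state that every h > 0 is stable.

(-3.0000,0); λ=-3 ⇒ h* = (3)/3 = 1.0000.

With y'=λy (z=hλ):
  y_{n+1} = y_n + z·[5/6·y_n + 1/6·y_{n+1}] ⇒ (1 − 1/6z)y_{n+1} = (1 + 5/6z)y_n
  so R(z) = (1 + 5/6z)/(1 − 1/6z).

Boundary: |R(x)|=1, x<0.
x=-0.52: |R|=0.5215
R=−1: 1+5/6x = −1+1/6x ⇒ -2/3x=2 ⇒ x=2/(-2/3)=-3.0000
Confirm numerically:
  x=-2.918: |R|=0.96322 <1
  x=-1.892: |R|=0.43842 <1
  x=-1.518: |R|=0.21149 <1
  x=-1.353: |R|=0.10404 <1
  x=-3.232: |R|=1.10052 >1
  x=-3.087: |R|=1.03830 >1
Interval (-3.0000, 0).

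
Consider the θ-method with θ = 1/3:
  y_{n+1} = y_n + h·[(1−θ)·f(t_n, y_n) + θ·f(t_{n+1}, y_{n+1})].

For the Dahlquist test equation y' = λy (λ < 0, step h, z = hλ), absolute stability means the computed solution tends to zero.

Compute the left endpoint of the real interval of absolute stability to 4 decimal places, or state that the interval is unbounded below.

Set f=λy, z=hλ:
  y_{n+1} = y_n + z·[2/3·y_n + 1/3·y_{n+1}] ⇒ (1 − 1/3z)y_{n+1} = (1 + 2/3z)y_n
  Hence R(z) = (1 + 2/3z)/(1 − 1/3z).

Find x<0 with |R(x)|<1.
x=-1.24: |R|=0.1226
R=−1: 1+2/3x = −1+1/3x ⇒ -1/3x=2 ⇒ x=2/(-1/3)=-6.0000
Confirm numerically:
  x=-4.922: |R|=0.86392 <1
  x=-3.604: |R|=0.63719 <1
  x=-2.924: |R|=0.48076 <1
  x=-2.865: |R|=0.46547 <1
  x=-6.312: |R|=1.03351 >1
  x=-6.159: |R|=1.01736 >1
So |R|<1 on (-6.0000, 0).

left endpoint -6.0000.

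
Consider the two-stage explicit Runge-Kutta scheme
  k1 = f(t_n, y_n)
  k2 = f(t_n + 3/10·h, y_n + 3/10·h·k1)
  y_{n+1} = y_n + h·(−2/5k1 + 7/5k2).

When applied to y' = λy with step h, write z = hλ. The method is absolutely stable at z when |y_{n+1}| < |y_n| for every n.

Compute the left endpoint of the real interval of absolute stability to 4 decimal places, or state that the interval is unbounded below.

Test eqn y'=λy, z=hλ:
  k1=λy_n ⇒ h·k1=z·y_n;  k2=λ(1+3/10z)y_n ⇒ h·k2=z(1+3/10z)y_n
  y_{n+1}/y_n = 1 − 2/5z + 7/5z(1+3/10z) = 1 + z + 21/50z²
  Hence R(z) = 1 + z + 21/50z².

Solve |R(x)|<1 on ℝ⁻.
x=-1.63: |R|=0.4859
R=1: x+21/50x²=0 ⇒ x=−50/21=-2.3810; min R=1−1/(4·21/50)=0.4048>−1
Confirm numerically:
  x=-2.272: |R|=0.89603 <1
  x=-1.728: |R|=0.52611 <1
  x=-1.420: |R|=0.42689 <1
  x=-2.831: |R|=1.53512 >1
  x=-2.646: |R|=1.29455 >1
  x=-2.631: |R|=1.27631 >1
Stable set (-2.3810, 0).

left endpoint -2.3810.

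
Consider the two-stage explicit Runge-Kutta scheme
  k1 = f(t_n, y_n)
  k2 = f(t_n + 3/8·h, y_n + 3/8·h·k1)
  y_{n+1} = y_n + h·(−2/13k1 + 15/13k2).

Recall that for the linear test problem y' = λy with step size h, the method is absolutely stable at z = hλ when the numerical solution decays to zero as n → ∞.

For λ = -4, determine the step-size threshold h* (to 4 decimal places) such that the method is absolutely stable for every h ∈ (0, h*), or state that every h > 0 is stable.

(-2.3111,0); λ=-4 ⇒ h* = (104/45)/4 = 0.5778.

On y'=λy, z=hλ:
  k1=λy_n ⇒ h·k1=z·y_n;  k2=λ(1+3/8z)y_n ⇒ h·k2=z(1+3/8z)y_n
  y_{n+1}/y_n = 1 − 2/13z + 15/13z(1+3/8z) = 1 + z + 45/104z²
  so R(z) = 1 + z + 45/104z².

Solve |R(x)|<1 on ℝ⁻.
x=-0.45: |R|=0.6376
R=1: x+45/104x²=0 ⇒ x=−104/45=-2.3111; min R=1−1/(4·45/104)=0.4222>−1
Confirm numerically:
  x=-1.551: |R|=0.48989 <1
  x=-1.265: |R|=0.42741 <1
  x=-1.181: |R|=0.42250 <1
  x=-2.726: |R|=1.48937 >1
  x=-2.402: |R|=1.09446 >1
Stable set (-2.3111, 0).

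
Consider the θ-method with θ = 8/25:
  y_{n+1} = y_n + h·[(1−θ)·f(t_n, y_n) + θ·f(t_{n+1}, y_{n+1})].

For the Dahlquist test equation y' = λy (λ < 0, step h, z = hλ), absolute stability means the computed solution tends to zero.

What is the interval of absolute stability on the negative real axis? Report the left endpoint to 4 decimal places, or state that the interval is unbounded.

(-5.5556, 0).

Test eqn y'=λy, z=hλ:
  y_{n+1} = y_n + z·[17/25·y_n + 8/25·y_{n+1}] ⇒ (1 − 8/25z)y_{n+1} = (1 + 17/25z)y_n
  ⇒ R(z) = (1 + 17/25z)/(1 − 8/25z).

Find x<0 with |R(x)|<1.
x=-0.71: |R|=0.4214
R=−1: 1+17/25x = −1+8/25x ⇒ -9/25x=2 ⇒ x=2/(-9/25)=-5.5556
Confirm numerically:
  x=-3.987: |R|=0.75188 <1
  x=-3.669: |R|=0.68761 <1
  x=-2.600: |R|=0.41921 <1
  x=-5.897: |R|=1.04258 >1
  x=-5.849: |R|=1.03679 >1
Interval (-5.5556, 0).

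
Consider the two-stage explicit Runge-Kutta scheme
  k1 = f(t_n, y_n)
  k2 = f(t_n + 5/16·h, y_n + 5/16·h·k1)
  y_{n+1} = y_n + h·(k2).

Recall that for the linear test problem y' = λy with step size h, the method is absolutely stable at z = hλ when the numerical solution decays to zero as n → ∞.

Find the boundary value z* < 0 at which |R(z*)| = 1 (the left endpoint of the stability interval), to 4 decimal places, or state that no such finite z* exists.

left endpoint -3.2000.

Set f=λy, z=hλ:
  k1=λy_n ⇒ h·k1=z·y_n;  k2=λ(1+5/16z)y_n ⇒ h·k2=z(1+5/16z)y_n
  y_{n+1}/y_n = 1 + z(1+5/16z) = 1 + z + 5/16z²
  Hence R(z) = 1 + z + 5/16z².

Find x<0 with |R(x)|<1.
x=-1.3: |R|=0.2281
R=1: x+5/16x²=0 ⇒ x=−16/5=-3.2000; min R=1−1/(4·5/16)=0.2000>−1
Confirm numerically:
  x=-2.893: |R|=0.72245 <1
  x=-1.654: |R|=0.20091 <1
  x=-1.536: |R|=0.20128 <1
  x=-3.600: |R|=1.45000 >1
  x=-3.404: |R|=1.21700 >1
  x=-3.365: |R|=1.17351 >1
So |R|<1 on (-3.2000, 0).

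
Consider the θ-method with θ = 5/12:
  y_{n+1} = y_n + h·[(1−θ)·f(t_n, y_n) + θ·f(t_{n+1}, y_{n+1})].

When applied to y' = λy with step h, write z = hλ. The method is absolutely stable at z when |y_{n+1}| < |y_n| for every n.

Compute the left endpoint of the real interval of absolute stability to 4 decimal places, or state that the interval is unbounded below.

Set f=λy, z=hλ:
  y_{n+1} = y_n + z·[7/12·y_n + 5/12·y_{n+1}] ⇒ (1 − 5/12z)y_{n+1} = (1 + 7/12z)y_n
  R(z) = (1 + 7/12z)/(1 − 5/12z).

Boundary: |R(x)|=1, x<0.
x=-0.77: |R|=0.4170
R=−1: 1+7/12x = −1+5/12x ⇒ -1/6x=2 ⇒ x=2/(-1/6)=-12.0000
Confirm numerically:
  x=-10.785: |R|=0.96314 <1
  x=-8.613: |R|=0.87698 <1
  x=-7.003: |R|=0.78743 <1
  x=-6.636: |R|=0.76255 <1
  x=-12.251: |R|=1.00685 >1
  x=-12.245: |R|=1.00669 >1
  x=-12.023: |R|=1.00064 >1
Interval (-12.0000, 0).

z* = -12.0000.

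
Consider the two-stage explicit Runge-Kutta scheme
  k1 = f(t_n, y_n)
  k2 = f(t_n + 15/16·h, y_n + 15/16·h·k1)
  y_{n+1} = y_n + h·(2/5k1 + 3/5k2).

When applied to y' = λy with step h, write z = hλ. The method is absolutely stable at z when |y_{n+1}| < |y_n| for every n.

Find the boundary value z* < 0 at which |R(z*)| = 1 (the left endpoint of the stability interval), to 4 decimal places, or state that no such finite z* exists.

z* = -1.7778.

Set f=λy, z=hλ:
  k1=λy_n ⇒ h·k1=z·y_n;  k2=λ(1+15/16z)y_n ⇒ h·k2=z(1+15/16z)y_n
  y_{n+1}/y_n = 1 + 2/5z + 3/5z(1+15/16z) = 1 + z + 9/16z²
  R(z) = 1 + z + 9/16z².

Find x<0 with |R(x)|<1.
x=-0.34: |R|=0.7250
R=1: x+9/16x²=0 ⇒ x=−16/9=-1.7778; min R=1−1/(4·9/16)=0.5556>−1
Confirm numerically:
  x=-1.445: |R|=0.72951 <1
  x=-1.332: |R|=0.66600 <1
  x=-0.966: |R|=0.55890 <1
  x=-0.912: |R|=0.55586 <1
  x=-2.265: |R|=1.62075 >1
  x=-2.121: |R|=1.40949 >1
  x=-2.019: |R|=1.27395 >1
So |R|<1 on (-1.7778, 0).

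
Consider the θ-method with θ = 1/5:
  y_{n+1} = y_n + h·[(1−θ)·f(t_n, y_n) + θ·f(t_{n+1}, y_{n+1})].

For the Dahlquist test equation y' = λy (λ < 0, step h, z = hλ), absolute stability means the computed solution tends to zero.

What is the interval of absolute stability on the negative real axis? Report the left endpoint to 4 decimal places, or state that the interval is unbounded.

On y'=λy, z=hλ:
  y_{n+1} = y_n + z·[4/5·y_n + 1/5·y_{n+1}] ⇒ (1 − 1/5z)y_{n+1} = (1 + 4/5z)y_n
  ⇒ R(z) = (1 + 4/5z)/(1 − 1/5z).

Solve |R(x)|<1 on ℝ⁻.
x=-1.14: |R|=0.0717
R=−1: 1+4/5x = −1+1/5x ⇒ -3/5x=2 ⇒ x=2/(-3/5)=-3.3333
Confirm numerically:
  x=-3.206: |R|=0.95345 <1
  x=-2.965: |R|=0.86127 <1
  x=-2.539: |R|=0.68391 <1
  x=-2.233: |R|=0.54362 <1
  x=-3.472: |R|=1.04910 >1
  x=-3.418: |R|=1.03017 >1
  x=-3.381: |R|=1.01706 >1
Stable set (-3.3333, 0).

(-3.3333, 0).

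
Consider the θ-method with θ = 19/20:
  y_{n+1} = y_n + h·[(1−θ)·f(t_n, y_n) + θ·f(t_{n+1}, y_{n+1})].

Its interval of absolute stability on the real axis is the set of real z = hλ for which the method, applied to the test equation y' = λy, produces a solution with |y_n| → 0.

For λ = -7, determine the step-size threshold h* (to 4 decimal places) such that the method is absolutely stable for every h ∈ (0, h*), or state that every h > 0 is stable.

(−∞, 0) — no finite endpoint. Any h>0 works for λ=-7.

With y'=λy (z=hλ):
  y_{n+1} = y_n + z·[1/20·y_n + 19/20·y_{n+1}] ⇒ (1 − 19/20z)y_{n+1} = (1 + 1/20z)y_n
  so R(z) = (1 + 1/20z)/(1 − 19/20z).

Solve |R(x)|<1 on ℝ⁻.
x=-0.42: |R|=0.6998
x=-2: |R|=0.3103
x=-10: |R|=0.0476
x=-100: |R|=0.0417
θ=19/20≥1/2 ⇒ |1+1/20x|<|1−19/20x| ∀x<0 ⇒ stable on all of ℝ⁻.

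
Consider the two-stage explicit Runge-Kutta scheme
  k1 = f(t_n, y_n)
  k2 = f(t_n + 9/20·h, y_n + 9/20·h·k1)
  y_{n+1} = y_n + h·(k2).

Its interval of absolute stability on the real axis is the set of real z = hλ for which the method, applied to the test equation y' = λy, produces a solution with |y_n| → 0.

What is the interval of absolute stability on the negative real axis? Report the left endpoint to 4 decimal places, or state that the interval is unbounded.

Test eqn y'=λy, z=hλ:
  k1=λy_n ⇒ h·k1=z·y_n;  k2=λ(1+9/20z)y_n ⇒ h·k2=z(1+9/20z)y_n
  y_{n+1}/y_n = 1 + z(1+9/20z) = 1 + z + 9/20z²
  so R(z) = 1 + z + 9/20z².

Find x<0 with |R(x)|<1.
x=-0.78: |R|=0.4938
R=1: x+9/20x²=0 ⇒ x=−20/9=-2.2222; min R=1−1/(4·9/20)=0.4444>−1
Confirm numerically:
  x=-1.750: |R|=0.62812 <1
  x=-1.726: |R|=0.61458 <1
  x=-1.334: |R|=0.46680 <1
  x=-1.213: |R|=0.44912 <1
  x=-2.717: |R|=1.60494 >1
  x=-2.671: |R|=1.53941 >1
  x=-2.410: |R|=1.20365 >1
So |R|<1 on (-2.2222, 0).

z∈(-2.2222,0).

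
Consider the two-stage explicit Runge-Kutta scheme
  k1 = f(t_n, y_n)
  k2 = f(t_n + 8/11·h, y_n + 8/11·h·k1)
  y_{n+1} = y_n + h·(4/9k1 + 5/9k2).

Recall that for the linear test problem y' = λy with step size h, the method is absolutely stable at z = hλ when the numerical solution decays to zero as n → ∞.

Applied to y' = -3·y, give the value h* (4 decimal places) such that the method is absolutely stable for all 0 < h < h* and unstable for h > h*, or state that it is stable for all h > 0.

(-2.4750,0); λ=-3 ⇒ h* = (99/40)/3 = 0.8250.

With y'=λy (z=hλ):
  k1=λy_n ⇒ h·k1=z·y_n;  k2=λ(1+8/11z)y_n ⇒ h·k2=z(1+8/11z)y_n
  y_{n+1}/y_n = 1 + 4/9z + 5/9z(1+8/11z) = 1 + z + 40/99z²
  R(z) = 1 + z + 40/99z².

Boundary: |R(x)|=1, x<0.
x=-1.69: |R|=0.4640
R=1: x+40/99x²=0 ⇒ x=−99/40=-2.4750; min R=1−1/(4·40/99)=0.3812>−1
Confirm numerically:
  x=-2.425: |R|=0.95101 <1
  x=-1.933: |R|=0.57669 <1
  x=-1.698: |R|=0.46693 <1
  x=-1.236: |R|=0.38125 <1
  x=-2.798: |R|=1.36515 >1
  x=-2.791: |R|=1.35635 >1
So |R|<1 on (-2.4750, 0).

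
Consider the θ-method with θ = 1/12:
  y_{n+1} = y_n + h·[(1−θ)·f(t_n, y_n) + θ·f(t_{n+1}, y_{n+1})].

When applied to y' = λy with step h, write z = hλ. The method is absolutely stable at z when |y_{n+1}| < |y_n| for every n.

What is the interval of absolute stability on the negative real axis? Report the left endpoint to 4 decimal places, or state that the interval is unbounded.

z∈(-2.4000,0).

On y'=λy, z=hλ:
  y_{n+1} = y_n + z·[11/12·y_n + 1/12·y_{n+1}] ⇒ (1 − 1/12z)y_{n+1} = (1 + 11/12z)y_n
  so R(z) = (1 + 11/12z)/(1 − 1/12z).

Find x<0 with |R(x)|<1.
x=-1.21: |R|=0.0992
R=−1: 1+11/12x = −1+1/12x ⇒ -5/6x=2 ⇒ x=2/(-5/6)=-2.4000
Confirm numerically:
  x=-2.123: |R|=0.80387 <1
  x=-1.654: |R|=0.45364 <1
  x=-1.365: |R|=0.22559 <1
  x=-1.307: |R|=0.17863 <1
  x=-2.891: |R|=1.32973 >1
  x=-2.785: |R|=1.26040 >1
  x=-2.668: |R|=1.18271 >1
Interval (-2.4000, 0).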